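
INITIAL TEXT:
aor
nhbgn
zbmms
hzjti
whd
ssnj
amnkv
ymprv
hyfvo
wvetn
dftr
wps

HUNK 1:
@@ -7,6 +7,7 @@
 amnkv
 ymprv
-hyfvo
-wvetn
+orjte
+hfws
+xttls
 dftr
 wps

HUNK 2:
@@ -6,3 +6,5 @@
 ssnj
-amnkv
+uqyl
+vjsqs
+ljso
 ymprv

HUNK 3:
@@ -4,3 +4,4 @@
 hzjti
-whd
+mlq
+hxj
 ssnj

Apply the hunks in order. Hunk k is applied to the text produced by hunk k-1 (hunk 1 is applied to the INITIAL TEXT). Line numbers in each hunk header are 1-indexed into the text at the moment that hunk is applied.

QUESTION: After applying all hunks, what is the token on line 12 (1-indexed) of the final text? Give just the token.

Hunk 1: at line 7 remove [hyfvo,wvetn] add [orjte,hfws,xttls] -> 13 lines: aor nhbgn zbmms hzjti whd ssnj amnkv ymprv orjte hfws xttls dftr wps
Hunk 2: at line 6 remove [amnkv] add [uqyl,vjsqs,ljso] -> 15 lines: aor nhbgn zbmms hzjti whd ssnj uqyl vjsqs ljso ymprv orjte hfws xttls dftr wps
Hunk 3: at line 4 remove [whd] add [mlq,hxj] -> 16 lines: aor nhbgn zbmms hzjti mlq hxj ssnj uqyl vjsqs ljso ymprv orjte hfws xttls dftr wps
Final line 12: orjte

Answer: orjte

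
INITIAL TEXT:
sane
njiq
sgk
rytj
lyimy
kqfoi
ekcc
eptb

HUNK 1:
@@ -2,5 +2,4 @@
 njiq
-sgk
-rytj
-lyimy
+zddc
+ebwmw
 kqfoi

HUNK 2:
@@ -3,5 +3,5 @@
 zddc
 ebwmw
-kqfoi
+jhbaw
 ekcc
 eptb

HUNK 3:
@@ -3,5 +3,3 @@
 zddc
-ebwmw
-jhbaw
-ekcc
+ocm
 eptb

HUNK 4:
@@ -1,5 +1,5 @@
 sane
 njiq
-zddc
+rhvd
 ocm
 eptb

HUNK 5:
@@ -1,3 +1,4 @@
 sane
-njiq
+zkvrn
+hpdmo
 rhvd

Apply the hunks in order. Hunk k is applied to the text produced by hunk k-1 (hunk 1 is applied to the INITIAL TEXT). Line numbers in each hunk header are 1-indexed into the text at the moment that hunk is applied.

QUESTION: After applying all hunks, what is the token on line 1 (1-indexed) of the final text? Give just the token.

Hunk 1: at line 2 remove [sgk,rytj,lyimy] add [zddc,ebwmw] -> 7 lines: sane njiq zddc ebwmw kqfoi ekcc eptb
Hunk 2: at line 3 remove [kqfoi] add [jhbaw] -> 7 lines: sane njiq zddc ebwmw jhbaw ekcc eptb
Hunk 3: at line 3 remove [ebwmw,jhbaw,ekcc] add [ocm] -> 5 lines: sane njiq zddc ocm eptb
Hunk 4: at line 1 remove [zddc] add [rhvd] -> 5 lines: sane njiq rhvd ocm eptb
Hunk 5: at line 1 remove [njiq] add [zkvrn,hpdmo] -> 6 lines: sane zkvrn hpdmo rhvd ocm eptb
Final line 1: sane

Answer: sane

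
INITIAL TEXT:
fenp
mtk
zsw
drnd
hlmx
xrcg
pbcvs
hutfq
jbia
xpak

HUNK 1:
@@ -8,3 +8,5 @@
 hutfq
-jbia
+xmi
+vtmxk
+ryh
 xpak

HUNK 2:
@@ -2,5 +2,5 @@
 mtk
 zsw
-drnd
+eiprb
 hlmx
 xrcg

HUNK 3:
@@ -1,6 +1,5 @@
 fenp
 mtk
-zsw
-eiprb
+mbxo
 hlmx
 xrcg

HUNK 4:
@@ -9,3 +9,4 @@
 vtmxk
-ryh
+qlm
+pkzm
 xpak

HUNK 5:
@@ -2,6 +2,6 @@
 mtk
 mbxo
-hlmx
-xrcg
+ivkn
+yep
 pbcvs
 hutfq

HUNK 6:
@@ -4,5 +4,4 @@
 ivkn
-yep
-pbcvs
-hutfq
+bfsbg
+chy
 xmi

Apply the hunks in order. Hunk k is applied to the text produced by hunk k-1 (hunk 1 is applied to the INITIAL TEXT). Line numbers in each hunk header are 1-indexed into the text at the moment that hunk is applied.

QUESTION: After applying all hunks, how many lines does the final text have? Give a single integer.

Hunk 1: at line 8 remove [jbia] add [xmi,vtmxk,ryh] -> 12 lines: fenp mtk zsw drnd hlmx xrcg pbcvs hutfq xmi vtmxk ryh xpak
Hunk 2: at line 2 remove [drnd] add [eiprb] -> 12 lines: fenp mtk zsw eiprb hlmx xrcg pbcvs hutfq xmi vtmxk ryh xpak
Hunk 3: at line 1 remove [zsw,eiprb] add [mbxo] -> 11 lines: fenp mtk mbxo hlmx xrcg pbcvs hutfq xmi vtmxk ryh xpak
Hunk 4: at line 9 remove [ryh] add [qlm,pkzm] -> 12 lines: fenp mtk mbxo hlmx xrcg pbcvs hutfq xmi vtmxk qlm pkzm xpak
Hunk 5: at line 2 remove [hlmx,xrcg] add [ivkn,yep] -> 12 lines: fenp mtk mbxo ivkn yep pbcvs hutfq xmi vtmxk qlm pkzm xpak
Hunk 6: at line 4 remove [yep,pbcvs,hutfq] add [bfsbg,chy] -> 11 lines: fenp mtk mbxo ivkn bfsbg chy xmi vtmxk qlm pkzm xpak
Final line count: 11

Answer: 11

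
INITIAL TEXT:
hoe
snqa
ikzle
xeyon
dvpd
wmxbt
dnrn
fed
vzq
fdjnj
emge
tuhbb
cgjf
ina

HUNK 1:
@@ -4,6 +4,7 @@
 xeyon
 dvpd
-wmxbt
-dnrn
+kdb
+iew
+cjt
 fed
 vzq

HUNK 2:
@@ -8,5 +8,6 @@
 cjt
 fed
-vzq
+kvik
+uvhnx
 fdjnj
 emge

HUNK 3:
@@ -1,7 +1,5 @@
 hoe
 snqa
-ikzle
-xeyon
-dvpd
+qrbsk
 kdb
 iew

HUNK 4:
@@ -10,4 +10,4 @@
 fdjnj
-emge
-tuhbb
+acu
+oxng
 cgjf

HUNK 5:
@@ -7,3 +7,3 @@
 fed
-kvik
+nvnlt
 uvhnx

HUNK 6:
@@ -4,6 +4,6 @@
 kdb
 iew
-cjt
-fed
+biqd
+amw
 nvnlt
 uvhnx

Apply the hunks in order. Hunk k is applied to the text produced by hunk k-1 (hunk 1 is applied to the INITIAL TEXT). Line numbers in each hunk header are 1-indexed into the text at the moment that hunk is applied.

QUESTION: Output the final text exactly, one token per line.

Hunk 1: at line 4 remove [wmxbt,dnrn] add [kdb,iew,cjt] -> 15 lines: hoe snqa ikzle xeyon dvpd kdb iew cjt fed vzq fdjnj emge tuhbb cgjf ina
Hunk 2: at line 8 remove [vzq] add [kvik,uvhnx] -> 16 lines: hoe snqa ikzle xeyon dvpd kdb iew cjt fed kvik uvhnx fdjnj emge tuhbb cgjf ina
Hunk 3: at line 1 remove [ikzle,xeyon,dvpd] add [qrbsk] -> 14 lines: hoe snqa qrbsk kdb iew cjt fed kvik uvhnx fdjnj emge tuhbb cgjf ina
Hunk 4: at line 10 remove [emge,tuhbb] add [acu,oxng] -> 14 lines: hoe snqa qrbsk kdb iew cjt fed kvik uvhnx fdjnj acu oxng cgjf ina
Hunk 5: at line 7 remove [kvik] add [nvnlt] -> 14 lines: hoe snqa qrbsk kdb iew cjt fed nvnlt uvhnx fdjnj acu oxng cgjf ina
Hunk 6: at line 4 remove [cjt,fed] add [biqd,amw] -> 14 lines: hoe snqa qrbsk kdb iew biqd amw nvnlt uvhnx fdjnj acu oxng cgjf ina

Answer: hoe
snqa
qrbsk
kdb
iew
biqd
amw
nvnlt
uvhnx
fdjnj
acu
oxng
cgjf
ina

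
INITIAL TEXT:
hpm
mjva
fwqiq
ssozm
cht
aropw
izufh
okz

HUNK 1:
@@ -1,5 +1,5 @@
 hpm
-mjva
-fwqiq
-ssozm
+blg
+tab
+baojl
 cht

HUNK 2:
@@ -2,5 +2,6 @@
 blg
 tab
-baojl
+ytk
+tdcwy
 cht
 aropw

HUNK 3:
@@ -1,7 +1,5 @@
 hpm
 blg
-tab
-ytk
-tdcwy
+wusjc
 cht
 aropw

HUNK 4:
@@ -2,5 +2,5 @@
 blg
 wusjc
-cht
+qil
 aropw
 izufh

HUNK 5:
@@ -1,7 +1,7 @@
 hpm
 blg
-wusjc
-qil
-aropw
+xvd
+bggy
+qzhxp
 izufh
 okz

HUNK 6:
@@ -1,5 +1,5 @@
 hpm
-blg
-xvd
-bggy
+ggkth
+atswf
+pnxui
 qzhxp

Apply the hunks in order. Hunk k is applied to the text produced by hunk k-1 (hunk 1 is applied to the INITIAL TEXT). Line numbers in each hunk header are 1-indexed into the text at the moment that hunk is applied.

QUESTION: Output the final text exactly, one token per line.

Hunk 1: at line 1 remove [mjva,fwqiq,ssozm] add [blg,tab,baojl] -> 8 lines: hpm blg tab baojl cht aropw izufh okz
Hunk 2: at line 2 remove [baojl] add [ytk,tdcwy] -> 9 lines: hpm blg tab ytk tdcwy cht aropw izufh okz
Hunk 3: at line 1 remove [tab,ytk,tdcwy] add [wusjc] -> 7 lines: hpm blg wusjc cht aropw izufh okz
Hunk 4: at line 2 remove [cht] add [qil] -> 7 lines: hpm blg wusjc qil aropw izufh okz
Hunk 5: at line 1 remove [wusjc,qil,aropw] add [xvd,bggy,qzhxp] -> 7 lines: hpm blg xvd bggy qzhxp izufh okz
Hunk 6: at line 1 remove [blg,xvd,bggy] add [ggkth,atswf,pnxui] -> 7 lines: hpm ggkth atswf pnxui qzhxp izufh okz

Answer: hpm
ggkth
atswf
pnxui
qzhxp
izufh
okz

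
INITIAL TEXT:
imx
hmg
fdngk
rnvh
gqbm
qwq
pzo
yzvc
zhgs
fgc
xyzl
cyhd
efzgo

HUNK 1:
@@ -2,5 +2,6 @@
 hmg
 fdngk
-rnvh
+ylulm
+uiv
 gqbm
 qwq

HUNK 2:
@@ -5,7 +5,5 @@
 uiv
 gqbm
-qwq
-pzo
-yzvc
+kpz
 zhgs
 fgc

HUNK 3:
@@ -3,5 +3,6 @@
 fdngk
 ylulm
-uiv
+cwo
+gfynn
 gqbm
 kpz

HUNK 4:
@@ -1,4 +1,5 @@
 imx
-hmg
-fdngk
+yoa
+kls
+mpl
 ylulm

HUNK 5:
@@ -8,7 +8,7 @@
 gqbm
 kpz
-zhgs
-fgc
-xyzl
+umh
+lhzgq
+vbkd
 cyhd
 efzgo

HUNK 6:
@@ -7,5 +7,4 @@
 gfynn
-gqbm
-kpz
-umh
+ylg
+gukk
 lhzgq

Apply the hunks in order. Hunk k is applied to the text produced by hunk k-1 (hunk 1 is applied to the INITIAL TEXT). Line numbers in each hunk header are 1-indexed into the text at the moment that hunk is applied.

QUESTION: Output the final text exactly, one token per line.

Answer: imx
yoa
kls
mpl
ylulm
cwo
gfynn
ylg
gukk
lhzgq
vbkd
cyhd
efzgo

Derivation:
Hunk 1: at line 2 remove [rnvh] add [ylulm,uiv] -> 14 lines: imx hmg fdngk ylulm uiv gqbm qwq pzo yzvc zhgs fgc xyzl cyhd efzgo
Hunk 2: at line 5 remove [qwq,pzo,yzvc] add [kpz] -> 12 lines: imx hmg fdngk ylulm uiv gqbm kpz zhgs fgc xyzl cyhd efzgo
Hunk 3: at line 3 remove [uiv] add [cwo,gfynn] -> 13 lines: imx hmg fdngk ylulm cwo gfynn gqbm kpz zhgs fgc xyzl cyhd efzgo
Hunk 4: at line 1 remove [hmg,fdngk] add [yoa,kls,mpl] -> 14 lines: imx yoa kls mpl ylulm cwo gfynn gqbm kpz zhgs fgc xyzl cyhd efzgo
Hunk 5: at line 8 remove [zhgs,fgc,xyzl] add [umh,lhzgq,vbkd] -> 14 lines: imx yoa kls mpl ylulm cwo gfynn gqbm kpz umh lhzgq vbkd cyhd efzgo
Hunk 6: at line 7 remove [gqbm,kpz,umh] add [ylg,gukk] -> 13 lines: imx yoa kls mpl ylulm cwo gfynn ylg gukk lhzgq vbkd cyhd efzgo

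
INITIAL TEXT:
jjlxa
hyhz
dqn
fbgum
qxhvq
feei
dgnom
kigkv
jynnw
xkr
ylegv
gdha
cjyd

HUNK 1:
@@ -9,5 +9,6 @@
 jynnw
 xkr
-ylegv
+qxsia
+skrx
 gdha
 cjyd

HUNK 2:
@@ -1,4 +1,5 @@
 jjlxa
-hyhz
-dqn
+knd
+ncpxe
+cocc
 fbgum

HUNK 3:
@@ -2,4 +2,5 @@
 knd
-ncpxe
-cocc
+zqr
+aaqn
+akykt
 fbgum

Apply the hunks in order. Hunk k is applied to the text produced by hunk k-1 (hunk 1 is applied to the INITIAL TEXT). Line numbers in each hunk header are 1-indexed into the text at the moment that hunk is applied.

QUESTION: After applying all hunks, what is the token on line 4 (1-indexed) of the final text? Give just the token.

Answer: aaqn

Derivation:
Hunk 1: at line 9 remove [ylegv] add [qxsia,skrx] -> 14 lines: jjlxa hyhz dqn fbgum qxhvq feei dgnom kigkv jynnw xkr qxsia skrx gdha cjyd
Hunk 2: at line 1 remove [hyhz,dqn] add [knd,ncpxe,cocc] -> 15 lines: jjlxa knd ncpxe cocc fbgum qxhvq feei dgnom kigkv jynnw xkr qxsia skrx gdha cjyd
Hunk 3: at line 2 remove [ncpxe,cocc] add [zqr,aaqn,akykt] -> 16 lines: jjlxa knd zqr aaqn akykt fbgum qxhvq feei dgnom kigkv jynnw xkr qxsia skrx gdha cjyd
Final line 4: aaqn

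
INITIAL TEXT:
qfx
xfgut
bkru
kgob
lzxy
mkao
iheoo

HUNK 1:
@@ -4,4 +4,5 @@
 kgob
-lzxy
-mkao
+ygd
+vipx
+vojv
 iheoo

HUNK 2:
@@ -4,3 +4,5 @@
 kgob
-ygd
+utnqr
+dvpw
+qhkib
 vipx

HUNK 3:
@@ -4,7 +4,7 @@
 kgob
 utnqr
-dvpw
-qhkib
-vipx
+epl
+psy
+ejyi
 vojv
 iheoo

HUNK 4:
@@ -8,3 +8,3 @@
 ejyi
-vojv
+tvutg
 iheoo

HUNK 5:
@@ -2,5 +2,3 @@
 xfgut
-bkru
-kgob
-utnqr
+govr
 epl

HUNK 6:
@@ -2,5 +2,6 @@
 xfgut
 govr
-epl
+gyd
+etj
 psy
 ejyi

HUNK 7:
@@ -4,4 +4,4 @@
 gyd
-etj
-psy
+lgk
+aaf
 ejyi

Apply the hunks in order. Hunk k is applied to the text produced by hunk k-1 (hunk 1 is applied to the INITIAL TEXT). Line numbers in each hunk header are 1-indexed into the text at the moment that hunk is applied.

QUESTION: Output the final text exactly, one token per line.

Answer: qfx
xfgut
govr
gyd
lgk
aaf
ejyi
tvutg
iheoo

Derivation:
Hunk 1: at line 4 remove [lzxy,mkao] add [ygd,vipx,vojv] -> 8 lines: qfx xfgut bkru kgob ygd vipx vojv iheoo
Hunk 2: at line 4 remove [ygd] add [utnqr,dvpw,qhkib] -> 10 lines: qfx xfgut bkru kgob utnqr dvpw qhkib vipx vojv iheoo
Hunk 3: at line 4 remove [dvpw,qhkib,vipx] add [epl,psy,ejyi] -> 10 lines: qfx xfgut bkru kgob utnqr epl psy ejyi vojv iheoo
Hunk 4: at line 8 remove [vojv] add [tvutg] -> 10 lines: qfx xfgut bkru kgob utnqr epl psy ejyi tvutg iheoo
Hunk 5: at line 2 remove [bkru,kgob,utnqr] add [govr] -> 8 lines: qfx xfgut govr epl psy ejyi tvutg iheoo
Hunk 6: at line 2 remove [epl] add [gyd,etj] -> 9 lines: qfx xfgut govr gyd etj psy ejyi tvutg iheoo
Hunk 7: at line 4 remove [etj,psy] add [lgk,aaf] -> 9 lines: qfx xfgut govr gyd lgk aaf ejyi tvutg iheoo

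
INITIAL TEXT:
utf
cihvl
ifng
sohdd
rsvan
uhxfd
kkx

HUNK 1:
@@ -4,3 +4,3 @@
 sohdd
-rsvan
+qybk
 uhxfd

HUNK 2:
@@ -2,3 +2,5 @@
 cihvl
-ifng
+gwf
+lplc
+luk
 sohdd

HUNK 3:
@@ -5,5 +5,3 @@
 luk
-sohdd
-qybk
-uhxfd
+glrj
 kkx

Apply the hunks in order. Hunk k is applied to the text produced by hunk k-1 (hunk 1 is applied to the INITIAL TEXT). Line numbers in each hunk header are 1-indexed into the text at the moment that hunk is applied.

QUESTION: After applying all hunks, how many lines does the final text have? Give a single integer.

Hunk 1: at line 4 remove [rsvan] add [qybk] -> 7 lines: utf cihvl ifng sohdd qybk uhxfd kkx
Hunk 2: at line 2 remove [ifng] add [gwf,lplc,luk] -> 9 lines: utf cihvl gwf lplc luk sohdd qybk uhxfd kkx
Hunk 3: at line 5 remove [sohdd,qybk,uhxfd] add [glrj] -> 7 lines: utf cihvl gwf lplc luk glrj kkx
Final line count: 7

Answer: 7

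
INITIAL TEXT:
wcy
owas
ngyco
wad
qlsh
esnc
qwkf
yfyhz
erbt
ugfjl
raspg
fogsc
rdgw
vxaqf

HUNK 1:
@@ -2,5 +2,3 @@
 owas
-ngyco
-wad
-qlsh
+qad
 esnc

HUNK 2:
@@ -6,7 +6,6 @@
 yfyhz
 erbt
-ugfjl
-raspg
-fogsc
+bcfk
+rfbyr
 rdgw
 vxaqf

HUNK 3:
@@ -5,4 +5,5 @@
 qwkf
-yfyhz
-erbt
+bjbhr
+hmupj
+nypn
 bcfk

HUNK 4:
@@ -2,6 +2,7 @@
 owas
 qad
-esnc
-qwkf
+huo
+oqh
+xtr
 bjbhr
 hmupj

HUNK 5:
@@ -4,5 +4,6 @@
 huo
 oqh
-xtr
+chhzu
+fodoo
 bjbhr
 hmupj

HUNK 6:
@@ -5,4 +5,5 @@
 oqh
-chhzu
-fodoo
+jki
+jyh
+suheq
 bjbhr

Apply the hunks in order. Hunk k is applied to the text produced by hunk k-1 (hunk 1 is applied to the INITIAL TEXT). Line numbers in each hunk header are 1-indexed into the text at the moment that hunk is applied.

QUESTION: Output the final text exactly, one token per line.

Hunk 1: at line 2 remove [ngyco,wad,qlsh] add [qad] -> 12 lines: wcy owas qad esnc qwkf yfyhz erbt ugfjl raspg fogsc rdgw vxaqf
Hunk 2: at line 6 remove [ugfjl,raspg,fogsc] add [bcfk,rfbyr] -> 11 lines: wcy owas qad esnc qwkf yfyhz erbt bcfk rfbyr rdgw vxaqf
Hunk 3: at line 5 remove [yfyhz,erbt] add [bjbhr,hmupj,nypn] -> 12 lines: wcy owas qad esnc qwkf bjbhr hmupj nypn bcfk rfbyr rdgw vxaqf
Hunk 4: at line 2 remove [esnc,qwkf] add [huo,oqh,xtr] -> 13 lines: wcy owas qad huo oqh xtr bjbhr hmupj nypn bcfk rfbyr rdgw vxaqf
Hunk 5: at line 4 remove [xtr] add [chhzu,fodoo] -> 14 lines: wcy owas qad huo oqh chhzu fodoo bjbhr hmupj nypn bcfk rfbyr rdgw vxaqf
Hunk 6: at line 5 remove [chhzu,fodoo] add [jki,jyh,suheq] -> 15 lines: wcy owas qad huo oqh jki jyh suheq bjbhr hmupj nypn bcfk rfbyr rdgw vxaqf

Answer: wcy
owas
qad
huo
oqh
jki
jyh
suheq
bjbhr
hmupj
nypn
bcfk
rfbyr
rdgw
vxaqf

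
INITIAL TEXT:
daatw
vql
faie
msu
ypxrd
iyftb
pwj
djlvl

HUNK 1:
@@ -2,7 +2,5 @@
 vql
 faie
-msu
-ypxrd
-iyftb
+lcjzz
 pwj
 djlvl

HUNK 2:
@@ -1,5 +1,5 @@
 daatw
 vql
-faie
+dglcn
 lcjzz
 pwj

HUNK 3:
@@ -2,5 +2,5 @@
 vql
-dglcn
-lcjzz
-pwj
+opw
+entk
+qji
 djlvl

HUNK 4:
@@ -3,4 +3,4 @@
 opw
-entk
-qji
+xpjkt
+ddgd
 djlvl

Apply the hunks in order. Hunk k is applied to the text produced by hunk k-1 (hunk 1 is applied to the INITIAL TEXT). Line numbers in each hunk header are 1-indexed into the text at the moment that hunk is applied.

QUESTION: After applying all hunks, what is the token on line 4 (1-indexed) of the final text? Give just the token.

Hunk 1: at line 2 remove [msu,ypxrd,iyftb] add [lcjzz] -> 6 lines: daatw vql faie lcjzz pwj djlvl
Hunk 2: at line 1 remove [faie] add [dglcn] -> 6 lines: daatw vql dglcn lcjzz pwj djlvl
Hunk 3: at line 2 remove [dglcn,lcjzz,pwj] add [opw,entk,qji] -> 6 lines: daatw vql opw entk qji djlvl
Hunk 4: at line 3 remove [entk,qji] add [xpjkt,ddgd] -> 6 lines: daatw vql opw xpjkt ddgd djlvl
Final line 4: xpjkt

Answer: xpjkt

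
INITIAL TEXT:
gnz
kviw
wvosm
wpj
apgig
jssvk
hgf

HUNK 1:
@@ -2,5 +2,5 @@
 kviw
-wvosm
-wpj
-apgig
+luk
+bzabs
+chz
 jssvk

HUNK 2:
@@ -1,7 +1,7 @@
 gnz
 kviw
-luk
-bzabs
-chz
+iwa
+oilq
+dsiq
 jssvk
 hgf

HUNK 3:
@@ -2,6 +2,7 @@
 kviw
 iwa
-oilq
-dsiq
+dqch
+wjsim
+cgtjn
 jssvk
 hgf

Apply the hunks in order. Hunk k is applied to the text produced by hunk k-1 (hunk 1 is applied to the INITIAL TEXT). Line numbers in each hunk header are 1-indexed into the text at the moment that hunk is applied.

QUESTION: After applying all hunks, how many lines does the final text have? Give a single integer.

Hunk 1: at line 2 remove [wvosm,wpj,apgig] add [luk,bzabs,chz] -> 7 lines: gnz kviw luk bzabs chz jssvk hgf
Hunk 2: at line 1 remove [luk,bzabs,chz] add [iwa,oilq,dsiq] -> 7 lines: gnz kviw iwa oilq dsiq jssvk hgf
Hunk 3: at line 2 remove [oilq,dsiq] add [dqch,wjsim,cgtjn] -> 8 lines: gnz kviw iwa dqch wjsim cgtjn jssvk hgf
Final line count: 8

Answer: 8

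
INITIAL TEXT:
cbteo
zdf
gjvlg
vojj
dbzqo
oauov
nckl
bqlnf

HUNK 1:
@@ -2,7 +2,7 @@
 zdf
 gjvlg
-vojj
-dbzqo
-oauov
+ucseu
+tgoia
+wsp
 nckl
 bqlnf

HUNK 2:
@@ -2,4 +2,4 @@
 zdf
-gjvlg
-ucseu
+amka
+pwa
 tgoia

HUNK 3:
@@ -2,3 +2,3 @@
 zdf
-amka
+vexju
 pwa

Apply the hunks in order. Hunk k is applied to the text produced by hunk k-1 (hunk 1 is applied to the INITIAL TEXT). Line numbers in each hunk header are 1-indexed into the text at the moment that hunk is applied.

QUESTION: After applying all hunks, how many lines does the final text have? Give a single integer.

Hunk 1: at line 2 remove [vojj,dbzqo,oauov] add [ucseu,tgoia,wsp] -> 8 lines: cbteo zdf gjvlg ucseu tgoia wsp nckl bqlnf
Hunk 2: at line 2 remove [gjvlg,ucseu] add [amka,pwa] -> 8 lines: cbteo zdf amka pwa tgoia wsp nckl bqlnf
Hunk 3: at line 2 remove [amka] add [vexju] -> 8 lines: cbteo zdf vexju pwa tgoia wsp nckl bqlnf
Final line count: 8

Answer: 8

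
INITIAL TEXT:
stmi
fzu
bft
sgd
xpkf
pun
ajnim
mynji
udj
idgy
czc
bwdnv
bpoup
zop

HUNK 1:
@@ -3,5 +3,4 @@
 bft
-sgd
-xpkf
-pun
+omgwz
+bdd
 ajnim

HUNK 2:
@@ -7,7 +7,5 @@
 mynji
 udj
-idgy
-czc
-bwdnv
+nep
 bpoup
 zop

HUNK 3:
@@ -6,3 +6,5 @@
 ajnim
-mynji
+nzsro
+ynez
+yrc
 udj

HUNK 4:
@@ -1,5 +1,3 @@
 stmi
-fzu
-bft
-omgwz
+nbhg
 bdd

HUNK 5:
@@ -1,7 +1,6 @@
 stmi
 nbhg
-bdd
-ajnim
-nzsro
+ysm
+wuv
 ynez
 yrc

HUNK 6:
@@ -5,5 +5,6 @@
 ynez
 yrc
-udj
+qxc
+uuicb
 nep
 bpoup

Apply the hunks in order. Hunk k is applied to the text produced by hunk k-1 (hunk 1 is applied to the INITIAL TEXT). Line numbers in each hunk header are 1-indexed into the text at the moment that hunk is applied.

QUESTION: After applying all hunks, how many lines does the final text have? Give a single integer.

Answer: 11

Derivation:
Hunk 1: at line 3 remove [sgd,xpkf,pun] add [omgwz,bdd] -> 13 lines: stmi fzu bft omgwz bdd ajnim mynji udj idgy czc bwdnv bpoup zop
Hunk 2: at line 7 remove [idgy,czc,bwdnv] add [nep] -> 11 lines: stmi fzu bft omgwz bdd ajnim mynji udj nep bpoup zop
Hunk 3: at line 6 remove [mynji] add [nzsro,ynez,yrc] -> 13 lines: stmi fzu bft omgwz bdd ajnim nzsro ynez yrc udj nep bpoup zop
Hunk 4: at line 1 remove [fzu,bft,omgwz] add [nbhg] -> 11 lines: stmi nbhg bdd ajnim nzsro ynez yrc udj nep bpoup zop
Hunk 5: at line 1 remove [bdd,ajnim,nzsro] add [ysm,wuv] -> 10 lines: stmi nbhg ysm wuv ynez yrc udj nep bpoup zop
Hunk 6: at line 5 remove [udj] add [qxc,uuicb] -> 11 lines: stmi nbhg ysm wuv ynez yrc qxc uuicb nep bpoup zop
Final line count: 11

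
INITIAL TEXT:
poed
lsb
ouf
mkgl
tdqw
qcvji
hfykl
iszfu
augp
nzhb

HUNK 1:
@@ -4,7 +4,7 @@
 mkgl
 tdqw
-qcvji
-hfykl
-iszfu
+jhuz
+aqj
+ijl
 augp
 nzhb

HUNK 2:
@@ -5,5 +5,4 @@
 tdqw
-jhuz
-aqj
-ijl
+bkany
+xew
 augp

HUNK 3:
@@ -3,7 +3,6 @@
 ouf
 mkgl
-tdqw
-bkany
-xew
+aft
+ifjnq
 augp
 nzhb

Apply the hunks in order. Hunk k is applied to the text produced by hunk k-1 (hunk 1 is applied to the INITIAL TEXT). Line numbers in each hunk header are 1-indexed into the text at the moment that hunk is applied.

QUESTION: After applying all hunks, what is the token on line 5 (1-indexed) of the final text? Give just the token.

Answer: aft

Derivation:
Hunk 1: at line 4 remove [qcvji,hfykl,iszfu] add [jhuz,aqj,ijl] -> 10 lines: poed lsb ouf mkgl tdqw jhuz aqj ijl augp nzhb
Hunk 2: at line 5 remove [jhuz,aqj,ijl] add [bkany,xew] -> 9 lines: poed lsb ouf mkgl tdqw bkany xew augp nzhb
Hunk 3: at line 3 remove [tdqw,bkany,xew] add [aft,ifjnq] -> 8 lines: poed lsb ouf mkgl aft ifjnq augp nzhb
Final line 5: aft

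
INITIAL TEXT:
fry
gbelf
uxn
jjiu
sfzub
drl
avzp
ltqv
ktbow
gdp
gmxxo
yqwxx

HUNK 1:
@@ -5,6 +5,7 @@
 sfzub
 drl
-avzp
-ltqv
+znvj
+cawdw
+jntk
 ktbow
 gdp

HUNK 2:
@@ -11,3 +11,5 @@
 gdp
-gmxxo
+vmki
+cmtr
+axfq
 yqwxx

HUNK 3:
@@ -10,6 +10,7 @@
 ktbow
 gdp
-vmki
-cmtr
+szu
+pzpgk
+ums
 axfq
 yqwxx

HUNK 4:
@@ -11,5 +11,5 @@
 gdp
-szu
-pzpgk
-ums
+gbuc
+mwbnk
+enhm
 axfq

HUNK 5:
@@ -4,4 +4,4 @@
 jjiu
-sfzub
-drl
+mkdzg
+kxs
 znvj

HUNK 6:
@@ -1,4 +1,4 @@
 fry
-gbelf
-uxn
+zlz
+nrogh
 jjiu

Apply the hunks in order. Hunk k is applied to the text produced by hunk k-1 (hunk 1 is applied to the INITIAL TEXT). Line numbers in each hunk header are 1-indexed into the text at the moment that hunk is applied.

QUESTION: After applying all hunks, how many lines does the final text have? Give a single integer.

Answer: 16

Derivation:
Hunk 1: at line 5 remove [avzp,ltqv] add [znvj,cawdw,jntk] -> 13 lines: fry gbelf uxn jjiu sfzub drl znvj cawdw jntk ktbow gdp gmxxo yqwxx
Hunk 2: at line 11 remove [gmxxo] add [vmki,cmtr,axfq] -> 15 lines: fry gbelf uxn jjiu sfzub drl znvj cawdw jntk ktbow gdp vmki cmtr axfq yqwxx
Hunk 3: at line 10 remove [vmki,cmtr] add [szu,pzpgk,ums] -> 16 lines: fry gbelf uxn jjiu sfzub drl znvj cawdw jntk ktbow gdp szu pzpgk ums axfq yqwxx
Hunk 4: at line 11 remove [szu,pzpgk,ums] add [gbuc,mwbnk,enhm] -> 16 lines: fry gbelf uxn jjiu sfzub drl znvj cawdw jntk ktbow gdp gbuc mwbnk enhm axfq yqwxx
Hunk 5: at line 4 remove [sfzub,drl] add [mkdzg,kxs] -> 16 lines: fry gbelf uxn jjiu mkdzg kxs znvj cawdw jntk ktbow gdp gbuc mwbnk enhm axfq yqwxx
Hunk 6: at line 1 remove [gbelf,uxn] add [zlz,nrogh] -> 16 lines: fry zlz nrogh jjiu mkdzg kxs znvj cawdw jntk ktbow gdp gbuc mwbnk enhm axfq yqwxx
Final line count: 16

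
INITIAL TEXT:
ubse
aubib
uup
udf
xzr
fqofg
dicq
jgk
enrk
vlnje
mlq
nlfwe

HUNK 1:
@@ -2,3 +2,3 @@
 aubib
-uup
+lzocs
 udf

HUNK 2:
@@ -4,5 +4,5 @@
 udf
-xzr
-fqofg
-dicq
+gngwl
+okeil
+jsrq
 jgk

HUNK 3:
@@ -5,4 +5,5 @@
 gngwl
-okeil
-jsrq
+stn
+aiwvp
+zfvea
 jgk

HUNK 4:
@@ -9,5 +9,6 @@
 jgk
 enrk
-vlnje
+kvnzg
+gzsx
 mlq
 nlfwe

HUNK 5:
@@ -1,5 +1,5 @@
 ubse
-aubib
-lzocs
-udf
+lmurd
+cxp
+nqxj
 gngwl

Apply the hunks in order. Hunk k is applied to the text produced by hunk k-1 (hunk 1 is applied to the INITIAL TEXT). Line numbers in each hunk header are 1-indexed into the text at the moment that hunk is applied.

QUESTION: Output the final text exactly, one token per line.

Hunk 1: at line 2 remove [uup] add [lzocs] -> 12 lines: ubse aubib lzocs udf xzr fqofg dicq jgk enrk vlnje mlq nlfwe
Hunk 2: at line 4 remove [xzr,fqofg,dicq] add [gngwl,okeil,jsrq] -> 12 lines: ubse aubib lzocs udf gngwl okeil jsrq jgk enrk vlnje mlq nlfwe
Hunk 3: at line 5 remove [okeil,jsrq] add [stn,aiwvp,zfvea] -> 13 lines: ubse aubib lzocs udf gngwl stn aiwvp zfvea jgk enrk vlnje mlq nlfwe
Hunk 4: at line 9 remove [vlnje] add [kvnzg,gzsx] -> 14 lines: ubse aubib lzocs udf gngwl stn aiwvp zfvea jgk enrk kvnzg gzsx mlq nlfwe
Hunk 5: at line 1 remove [aubib,lzocs,udf] add [lmurd,cxp,nqxj] -> 14 lines: ubse lmurd cxp nqxj gngwl stn aiwvp zfvea jgk enrk kvnzg gzsx mlq nlfwe

Answer: ubse
lmurd
cxp
nqxj
gngwl
stn
aiwvp
zfvea
jgk
enrk
kvnzg
gzsx
mlq
nlfwe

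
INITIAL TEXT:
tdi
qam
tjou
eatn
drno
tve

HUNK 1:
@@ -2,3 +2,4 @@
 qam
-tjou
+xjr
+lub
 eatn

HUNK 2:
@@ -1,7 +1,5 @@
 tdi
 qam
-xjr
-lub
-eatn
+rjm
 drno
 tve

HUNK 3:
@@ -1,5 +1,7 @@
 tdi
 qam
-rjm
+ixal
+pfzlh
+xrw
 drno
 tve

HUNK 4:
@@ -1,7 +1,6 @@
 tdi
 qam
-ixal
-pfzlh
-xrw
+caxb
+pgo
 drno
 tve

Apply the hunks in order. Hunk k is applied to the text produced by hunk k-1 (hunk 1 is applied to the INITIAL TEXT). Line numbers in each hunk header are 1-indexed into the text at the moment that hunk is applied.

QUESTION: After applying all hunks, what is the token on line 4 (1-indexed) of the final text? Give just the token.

Hunk 1: at line 2 remove [tjou] add [xjr,lub] -> 7 lines: tdi qam xjr lub eatn drno tve
Hunk 2: at line 1 remove [xjr,lub,eatn] add [rjm] -> 5 lines: tdi qam rjm drno tve
Hunk 3: at line 1 remove [rjm] add [ixal,pfzlh,xrw] -> 7 lines: tdi qam ixal pfzlh xrw drno tve
Hunk 4: at line 1 remove [ixal,pfzlh,xrw] add [caxb,pgo] -> 6 lines: tdi qam caxb pgo drno tve
Final line 4: pgo

Answer: pgo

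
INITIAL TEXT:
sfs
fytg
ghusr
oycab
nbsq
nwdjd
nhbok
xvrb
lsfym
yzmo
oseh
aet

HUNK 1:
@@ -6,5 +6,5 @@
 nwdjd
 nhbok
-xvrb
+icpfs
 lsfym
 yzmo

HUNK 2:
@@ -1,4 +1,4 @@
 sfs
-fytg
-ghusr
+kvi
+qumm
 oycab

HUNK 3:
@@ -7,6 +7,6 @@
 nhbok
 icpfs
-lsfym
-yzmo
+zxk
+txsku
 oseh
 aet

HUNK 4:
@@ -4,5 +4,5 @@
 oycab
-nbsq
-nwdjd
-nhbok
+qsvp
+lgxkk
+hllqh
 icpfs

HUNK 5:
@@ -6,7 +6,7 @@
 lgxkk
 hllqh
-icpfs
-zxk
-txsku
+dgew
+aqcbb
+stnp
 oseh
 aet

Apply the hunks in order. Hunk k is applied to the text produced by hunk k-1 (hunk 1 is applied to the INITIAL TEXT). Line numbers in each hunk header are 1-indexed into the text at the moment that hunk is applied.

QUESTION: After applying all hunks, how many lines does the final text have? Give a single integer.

Hunk 1: at line 6 remove [xvrb] add [icpfs] -> 12 lines: sfs fytg ghusr oycab nbsq nwdjd nhbok icpfs lsfym yzmo oseh aet
Hunk 2: at line 1 remove [fytg,ghusr] add [kvi,qumm] -> 12 lines: sfs kvi qumm oycab nbsq nwdjd nhbok icpfs lsfym yzmo oseh aet
Hunk 3: at line 7 remove [lsfym,yzmo] add [zxk,txsku] -> 12 lines: sfs kvi qumm oycab nbsq nwdjd nhbok icpfs zxk txsku oseh aet
Hunk 4: at line 4 remove [nbsq,nwdjd,nhbok] add [qsvp,lgxkk,hllqh] -> 12 lines: sfs kvi qumm oycab qsvp lgxkk hllqh icpfs zxk txsku oseh aet
Hunk 5: at line 6 remove [icpfs,zxk,txsku] add [dgew,aqcbb,stnp] -> 12 lines: sfs kvi qumm oycab qsvp lgxkk hllqh dgew aqcbb stnp oseh aet
Final line count: 12

Answer: 12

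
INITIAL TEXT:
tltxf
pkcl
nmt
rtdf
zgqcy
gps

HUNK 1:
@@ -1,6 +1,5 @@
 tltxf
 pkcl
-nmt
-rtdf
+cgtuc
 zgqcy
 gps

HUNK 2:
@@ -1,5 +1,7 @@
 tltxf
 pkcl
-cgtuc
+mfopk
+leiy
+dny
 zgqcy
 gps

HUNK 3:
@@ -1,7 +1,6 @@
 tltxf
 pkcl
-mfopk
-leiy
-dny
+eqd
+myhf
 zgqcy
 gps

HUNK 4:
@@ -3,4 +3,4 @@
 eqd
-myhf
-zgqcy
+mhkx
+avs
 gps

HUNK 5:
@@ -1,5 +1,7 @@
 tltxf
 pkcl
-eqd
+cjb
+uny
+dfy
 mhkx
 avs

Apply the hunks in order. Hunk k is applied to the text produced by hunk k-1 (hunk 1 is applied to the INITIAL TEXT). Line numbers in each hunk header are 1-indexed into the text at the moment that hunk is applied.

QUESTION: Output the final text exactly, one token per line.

Answer: tltxf
pkcl
cjb
uny
dfy
mhkx
avs
gps

Derivation:
Hunk 1: at line 1 remove [nmt,rtdf] add [cgtuc] -> 5 lines: tltxf pkcl cgtuc zgqcy gps
Hunk 2: at line 1 remove [cgtuc] add [mfopk,leiy,dny] -> 7 lines: tltxf pkcl mfopk leiy dny zgqcy gps
Hunk 3: at line 1 remove [mfopk,leiy,dny] add [eqd,myhf] -> 6 lines: tltxf pkcl eqd myhf zgqcy gps
Hunk 4: at line 3 remove [myhf,zgqcy] add [mhkx,avs] -> 6 lines: tltxf pkcl eqd mhkx avs gps
Hunk 5: at line 1 remove [eqd] add [cjb,uny,dfy] -> 8 lines: tltxf pkcl cjb uny dfy mhkx avs gps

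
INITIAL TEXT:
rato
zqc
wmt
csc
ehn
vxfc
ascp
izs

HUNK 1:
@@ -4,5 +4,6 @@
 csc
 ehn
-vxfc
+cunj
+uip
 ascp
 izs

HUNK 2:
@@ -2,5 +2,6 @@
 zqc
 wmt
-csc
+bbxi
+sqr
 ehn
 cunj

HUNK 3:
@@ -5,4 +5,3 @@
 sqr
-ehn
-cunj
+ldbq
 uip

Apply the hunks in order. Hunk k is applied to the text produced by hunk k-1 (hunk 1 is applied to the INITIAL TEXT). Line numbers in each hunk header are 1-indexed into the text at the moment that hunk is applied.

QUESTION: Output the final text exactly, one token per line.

Hunk 1: at line 4 remove [vxfc] add [cunj,uip] -> 9 lines: rato zqc wmt csc ehn cunj uip ascp izs
Hunk 2: at line 2 remove [csc] add [bbxi,sqr] -> 10 lines: rato zqc wmt bbxi sqr ehn cunj uip ascp izs
Hunk 3: at line 5 remove [ehn,cunj] add [ldbq] -> 9 lines: rato zqc wmt bbxi sqr ldbq uip ascp izs

Answer: rato
zqc
wmt
bbxi
sqr
ldbq
uip
ascp
izs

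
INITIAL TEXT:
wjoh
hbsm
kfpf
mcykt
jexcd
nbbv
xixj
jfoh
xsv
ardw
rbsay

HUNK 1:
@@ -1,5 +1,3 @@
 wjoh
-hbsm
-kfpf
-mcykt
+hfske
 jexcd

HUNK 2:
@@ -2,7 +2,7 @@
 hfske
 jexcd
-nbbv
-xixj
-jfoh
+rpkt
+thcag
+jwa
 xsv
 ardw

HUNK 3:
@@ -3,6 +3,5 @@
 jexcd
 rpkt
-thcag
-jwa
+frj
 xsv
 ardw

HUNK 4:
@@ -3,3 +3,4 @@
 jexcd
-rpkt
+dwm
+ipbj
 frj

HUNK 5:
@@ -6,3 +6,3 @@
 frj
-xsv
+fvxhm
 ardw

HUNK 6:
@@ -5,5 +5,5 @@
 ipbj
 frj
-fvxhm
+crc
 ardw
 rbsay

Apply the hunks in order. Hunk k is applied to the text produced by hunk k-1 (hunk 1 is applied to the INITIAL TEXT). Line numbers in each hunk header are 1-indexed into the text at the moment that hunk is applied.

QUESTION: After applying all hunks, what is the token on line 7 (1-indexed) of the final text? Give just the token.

Hunk 1: at line 1 remove [hbsm,kfpf,mcykt] add [hfske] -> 9 lines: wjoh hfske jexcd nbbv xixj jfoh xsv ardw rbsay
Hunk 2: at line 2 remove [nbbv,xixj,jfoh] add [rpkt,thcag,jwa] -> 9 lines: wjoh hfske jexcd rpkt thcag jwa xsv ardw rbsay
Hunk 3: at line 3 remove [thcag,jwa] add [frj] -> 8 lines: wjoh hfske jexcd rpkt frj xsv ardw rbsay
Hunk 4: at line 3 remove [rpkt] add [dwm,ipbj] -> 9 lines: wjoh hfske jexcd dwm ipbj frj xsv ardw rbsay
Hunk 5: at line 6 remove [xsv] add [fvxhm] -> 9 lines: wjoh hfske jexcd dwm ipbj frj fvxhm ardw rbsay
Hunk 6: at line 5 remove [fvxhm] add [crc] -> 9 lines: wjoh hfske jexcd dwm ipbj frj crc ardw rbsay
Final line 7: crc

Answer: crc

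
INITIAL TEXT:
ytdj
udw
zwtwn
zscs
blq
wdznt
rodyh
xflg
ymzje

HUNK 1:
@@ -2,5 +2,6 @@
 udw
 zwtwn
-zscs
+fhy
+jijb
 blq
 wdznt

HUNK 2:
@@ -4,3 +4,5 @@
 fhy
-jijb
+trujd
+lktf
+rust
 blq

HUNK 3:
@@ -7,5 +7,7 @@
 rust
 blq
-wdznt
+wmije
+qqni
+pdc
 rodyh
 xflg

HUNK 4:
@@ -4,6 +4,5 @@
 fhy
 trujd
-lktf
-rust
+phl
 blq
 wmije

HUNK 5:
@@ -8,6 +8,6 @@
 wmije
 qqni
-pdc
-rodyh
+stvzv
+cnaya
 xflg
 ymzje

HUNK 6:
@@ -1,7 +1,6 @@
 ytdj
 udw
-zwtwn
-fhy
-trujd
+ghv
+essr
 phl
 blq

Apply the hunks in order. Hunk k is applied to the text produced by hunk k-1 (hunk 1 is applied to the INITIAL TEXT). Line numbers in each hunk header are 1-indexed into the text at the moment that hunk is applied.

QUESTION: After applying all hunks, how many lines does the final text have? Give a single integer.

Answer: 12

Derivation:
Hunk 1: at line 2 remove [zscs] add [fhy,jijb] -> 10 lines: ytdj udw zwtwn fhy jijb blq wdznt rodyh xflg ymzje
Hunk 2: at line 4 remove [jijb] add [trujd,lktf,rust] -> 12 lines: ytdj udw zwtwn fhy trujd lktf rust blq wdznt rodyh xflg ymzje
Hunk 3: at line 7 remove [wdznt] add [wmije,qqni,pdc] -> 14 lines: ytdj udw zwtwn fhy trujd lktf rust blq wmije qqni pdc rodyh xflg ymzje
Hunk 4: at line 4 remove [lktf,rust] add [phl] -> 13 lines: ytdj udw zwtwn fhy trujd phl blq wmije qqni pdc rodyh xflg ymzje
Hunk 5: at line 8 remove [pdc,rodyh] add [stvzv,cnaya] -> 13 lines: ytdj udw zwtwn fhy trujd phl blq wmije qqni stvzv cnaya xflg ymzje
Hunk 6: at line 1 remove [zwtwn,fhy,trujd] add [ghv,essr] -> 12 lines: ytdj udw ghv essr phl blq wmije qqni stvzv cnaya xflg ymzje
Final line count: 12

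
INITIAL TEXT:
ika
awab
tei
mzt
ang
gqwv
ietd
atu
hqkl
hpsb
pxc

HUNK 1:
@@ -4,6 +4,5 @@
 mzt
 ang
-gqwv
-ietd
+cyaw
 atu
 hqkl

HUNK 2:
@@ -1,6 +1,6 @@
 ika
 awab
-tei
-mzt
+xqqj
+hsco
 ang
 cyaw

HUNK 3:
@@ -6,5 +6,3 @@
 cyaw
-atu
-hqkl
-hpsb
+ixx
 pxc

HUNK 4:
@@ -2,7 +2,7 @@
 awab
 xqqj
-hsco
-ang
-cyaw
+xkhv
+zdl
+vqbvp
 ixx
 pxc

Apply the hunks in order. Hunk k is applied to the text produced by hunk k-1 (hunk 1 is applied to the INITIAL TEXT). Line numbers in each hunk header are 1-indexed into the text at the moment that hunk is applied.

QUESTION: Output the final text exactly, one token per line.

Answer: ika
awab
xqqj
xkhv
zdl
vqbvp
ixx
pxc

Derivation:
Hunk 1: at line 4 remove [gqwv,ietd] add [cyaw] -> 10 lines: ika awab tei mzt ang cyaw atu hqkl hpsb pxc
Hunk 2: at line 1 remove [tei,mzt] add [xqqj,hsco] -> 10 lines: ika awab xqqj hsco ang cyaw atu hqkl hpsb pxc
Hunk 3: at line 6 remove [atu,hqkl,hpsb] add [ixx] -> 8 lines: ika awab xqqj hsco ang cyaw ixx pxc
Hunk 4: at line 2 remove [hsco,ang,cyaw] add [xkhv,zdl,vqbvp] -> 8 lines: ika awab xqqj xkhv zdl vqbvp ixx pxc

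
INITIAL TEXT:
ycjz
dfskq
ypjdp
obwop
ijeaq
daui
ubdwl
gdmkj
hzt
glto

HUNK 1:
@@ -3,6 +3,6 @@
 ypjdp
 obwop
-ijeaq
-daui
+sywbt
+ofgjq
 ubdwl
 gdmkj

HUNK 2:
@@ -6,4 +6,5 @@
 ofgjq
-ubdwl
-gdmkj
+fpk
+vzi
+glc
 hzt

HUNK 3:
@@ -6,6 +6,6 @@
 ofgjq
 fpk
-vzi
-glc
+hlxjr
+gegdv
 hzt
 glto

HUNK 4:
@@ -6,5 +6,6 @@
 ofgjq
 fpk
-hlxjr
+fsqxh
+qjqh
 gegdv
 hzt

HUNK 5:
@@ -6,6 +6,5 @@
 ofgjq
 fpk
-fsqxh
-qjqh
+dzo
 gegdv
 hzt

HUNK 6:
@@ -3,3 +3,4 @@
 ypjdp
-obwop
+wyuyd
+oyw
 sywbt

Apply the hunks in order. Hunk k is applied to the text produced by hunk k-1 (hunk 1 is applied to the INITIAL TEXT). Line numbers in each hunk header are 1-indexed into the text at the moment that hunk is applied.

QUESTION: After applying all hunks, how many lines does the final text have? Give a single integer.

Hunk 1: at line 3 remove [ijeaq,daui] add [sywbt,ofgjq] -> 10 lines: ycjz dfskq ypjdp obwop sywbt ofgjq ubdwl gdmkj hzt glto
Hunk 2: at line 6 remove [ubdwl,gdmkj] add [fpk,vzi,glc] -> 11 lines: ycjz dfskq ypjdp obwop sywbt ofgjq fpk vzi glc hzt glto
Hunk 3: at line 6 remove [vzi,glc] add [hlxjr,gegdv] -> 11 lines: ycjz dfskq ypjdp obwop sywbt ofgjq fpk hlxjr gegdv hzt glto
Hunk 4: at line 6 remove [hlxjr] add [fsqxh,qjqh] -> 12 lines: ycjz dfskq ypjdp obwop sywbt ofgjq fpk fsqxh qjqh gegdv hzt glto
Hunk 5: at line 6 remove [fsqxh,qjqh] add [dzo] -> 11 lines: ycjz dfskq ypjdp obwop sywbt ofgjq fpk dzo gegdv hzt glto
Hunk 6: at line 3 remove [obwop] add [wyuyd,oyw] -> 12 lines: ycjz dfskq ypjdp wyuyd oyw sywbt ofgjq fpk dzo gegdv hzt glto
Final line count: 12

Answer: 12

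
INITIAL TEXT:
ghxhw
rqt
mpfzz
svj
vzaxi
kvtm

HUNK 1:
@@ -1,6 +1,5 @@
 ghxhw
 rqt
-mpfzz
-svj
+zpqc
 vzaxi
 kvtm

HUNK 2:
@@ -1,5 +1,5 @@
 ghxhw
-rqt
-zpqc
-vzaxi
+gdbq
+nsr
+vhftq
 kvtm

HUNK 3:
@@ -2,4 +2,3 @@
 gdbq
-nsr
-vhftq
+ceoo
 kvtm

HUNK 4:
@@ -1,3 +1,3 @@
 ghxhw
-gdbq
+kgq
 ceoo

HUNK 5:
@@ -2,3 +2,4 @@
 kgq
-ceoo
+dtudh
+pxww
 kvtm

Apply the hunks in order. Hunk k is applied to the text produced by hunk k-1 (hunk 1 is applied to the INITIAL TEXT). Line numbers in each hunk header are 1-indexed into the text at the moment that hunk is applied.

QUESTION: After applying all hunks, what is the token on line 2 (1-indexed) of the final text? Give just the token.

Answer: kgq

Derivation:
Hunk 1: at line 1 remove [mpfzz,svj] add [zpqc] -> 5 lines: ghxhw rqt zpqc vzaxi kvtm
Hunk 2: at line 1 remove [rqt,zpqc,vzaxi] add [gdbq,nsr,vhftq] -> 5 lines: ghxhw gdbq nsr vhftq kvtm
Hunk 3: at line 2 remove [nsr,vhftq] add [ceoo] -> 4 lines: ghxhw gdbq ceoo kvtm
Hunk 4: at line 1 remove [gdbq] add [kgq] -> 4 lines: ghxhw kgq ceoo kvtm
Hunk 5: at line 2 remove [ceoo] add [dtudh,pxww] -> 5 lines: ghxhw kgq dtudh pxww kvtm
Final line 2: kgq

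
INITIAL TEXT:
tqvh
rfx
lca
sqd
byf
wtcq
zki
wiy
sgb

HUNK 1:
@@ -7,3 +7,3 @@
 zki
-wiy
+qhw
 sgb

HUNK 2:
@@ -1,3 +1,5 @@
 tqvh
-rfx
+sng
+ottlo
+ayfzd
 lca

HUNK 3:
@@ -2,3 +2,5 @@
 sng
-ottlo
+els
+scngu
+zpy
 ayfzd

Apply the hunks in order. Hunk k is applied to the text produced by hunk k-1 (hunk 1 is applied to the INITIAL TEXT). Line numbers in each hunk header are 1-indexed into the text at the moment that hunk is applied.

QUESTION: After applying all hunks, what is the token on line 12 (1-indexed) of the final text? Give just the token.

Answer: qhw

Derivation:
Hunk 1: at line 7 remove [wiy] add [qhw] -> 9 lines: tqvh rfx lca sqd byf wtcq zki qhw sgb
Hunk 2: at line 1 remove [rfx] add [sng,ottlo,ayfzd] -> 11 lines: tqvh sng ottlo ayfzd lca sqd byf wtcq zki qhw sgb
Hunk 3: at line 2 remove [ottlo] add [els,scngu,zpy] -> 13 lines: tqvh sng els scngu zpy ayfzd lca sqd byf wtcq zki qhw sgb
Final line 12: qhw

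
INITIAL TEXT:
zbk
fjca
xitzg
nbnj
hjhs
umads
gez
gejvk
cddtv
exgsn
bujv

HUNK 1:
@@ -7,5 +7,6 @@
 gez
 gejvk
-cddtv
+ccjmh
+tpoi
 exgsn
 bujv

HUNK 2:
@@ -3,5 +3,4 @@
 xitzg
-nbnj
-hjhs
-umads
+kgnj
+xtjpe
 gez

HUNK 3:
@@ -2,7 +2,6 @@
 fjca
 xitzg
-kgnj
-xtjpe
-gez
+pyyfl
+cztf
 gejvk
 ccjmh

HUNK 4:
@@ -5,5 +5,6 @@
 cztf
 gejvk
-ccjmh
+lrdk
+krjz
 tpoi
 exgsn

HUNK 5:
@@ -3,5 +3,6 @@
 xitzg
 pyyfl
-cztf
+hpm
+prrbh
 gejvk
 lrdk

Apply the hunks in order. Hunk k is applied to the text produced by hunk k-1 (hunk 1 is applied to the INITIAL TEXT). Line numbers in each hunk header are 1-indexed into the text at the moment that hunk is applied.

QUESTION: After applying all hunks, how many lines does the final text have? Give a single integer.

Answer: 12

Derivation:
Hunk 1: at line 7 remove [cddtv] add [ccjmh,tpoi] -> 12 lines: zbk fjca xitzg nbnj hjhs umads gez gejvk ccjmh tpoi exgsn bujv
Hunk 2: at line 3 remove [nbnj,hjhs,umads] add [kgnj,xtjpe] -> 11 lines: zbk fjca xitzg kgnj xtjpe gez gejvk ccjmh tpoi exgsn bujv
Hunk 3: at line 2 remove [kgnj,xtjpe,gez] add [pyyfl,cztf] -> 10 lines: zbk fjca xitzg pyyfl cztf gejvk ccjmh tpoi exgsn bujv
Hunk 4: at line 5 remove [ccjmh] add [lrdk,krjz] -> 11 lines: zbk fjca xitzg pyyfl cztf gejvk lrdk krjz tpoi exgsn bujv
Hunk 5: at line 3 remove [cztf] add [hpm,prrbh] -> 12 lines: zbk fjca xitzg pyyfl hpm prrbh gejvk lrdk krjz tpoi exgsn bujv
Final line count: 12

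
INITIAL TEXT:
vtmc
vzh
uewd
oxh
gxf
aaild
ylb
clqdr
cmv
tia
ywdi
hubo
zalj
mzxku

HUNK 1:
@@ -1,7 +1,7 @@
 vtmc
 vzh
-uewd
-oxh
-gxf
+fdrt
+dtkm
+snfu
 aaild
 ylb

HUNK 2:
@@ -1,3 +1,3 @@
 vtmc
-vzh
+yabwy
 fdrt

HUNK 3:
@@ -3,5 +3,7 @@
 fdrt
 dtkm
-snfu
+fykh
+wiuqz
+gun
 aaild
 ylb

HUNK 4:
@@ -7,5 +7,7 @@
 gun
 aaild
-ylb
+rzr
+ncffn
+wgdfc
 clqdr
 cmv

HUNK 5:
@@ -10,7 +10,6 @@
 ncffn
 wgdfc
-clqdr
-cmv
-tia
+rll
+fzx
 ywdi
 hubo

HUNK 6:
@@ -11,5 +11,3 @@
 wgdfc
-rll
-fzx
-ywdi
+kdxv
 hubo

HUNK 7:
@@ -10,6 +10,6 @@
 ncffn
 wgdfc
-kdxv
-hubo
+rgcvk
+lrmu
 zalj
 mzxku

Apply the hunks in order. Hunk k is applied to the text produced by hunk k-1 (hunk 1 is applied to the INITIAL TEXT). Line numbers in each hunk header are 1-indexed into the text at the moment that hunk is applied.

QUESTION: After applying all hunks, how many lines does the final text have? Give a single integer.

Hunk 1: at line 1 remove [uewd,oxh,gxf] add [fdrt,dtkm,snfu] -> 14 lines: vtmc vzh fdrt dtkm snfu aaild ylb clqdr cmv tia ywdi hubo zalj mzxku
Hunk 2: at line 1 remove [vzh] add [yabwy] -> 14 lines: vtmc yabwy fdrt dtkm snfu aaild ylb clqdr cmv tia ywdi hubo zalj mzxku
Hunk 3: at line 3 remove [snfu] add [fykh,wiuqz,gun] -> 16 lines: vtmc yabwy fdrt dtkm fykh wiuqz gun aaild ylb clqdr cmv tia ywdi hubo zalj mzxku
Hunk 4: at line 7 remove [ylb] add [rzr,ncffn,wgdfc] -> 18 lines: vtmc yabwy fdrt dtkm fykh wiuqz gun aaild rzr ncffn wgdfc clqdr cmv tia ywdi hubo zalj mzxku
Hunk 5: at line 10 remove [clqdr,cmv,tia] add [rll,fzx] -> 17 lines: vtmc yabwy fdrt dtkm fykh wiuqz gun aaild rzr ncffn wgdfc rll fzx ywdi hubo zalj mzxku
Hunk 6: at line 11 remove [rll,fzx,ywdi] add [kdxv] -> 15 lines: vtmc yabwy fdrt dtkm fykh wiuqz gun aaild rzr ncffn wgdfc kdxv hubo zalj mzxku
Hunk 7: at line 10 remove [kdxv,hubo] add [rgcvk,lrmu] -> 15 lines: vtmc yabwy fdrt dtkm fykh wiuqz gun aaild rzr ncffn wgdfc rgcvk lrmu zalj mzxku
Final line count: 15

Answer: 15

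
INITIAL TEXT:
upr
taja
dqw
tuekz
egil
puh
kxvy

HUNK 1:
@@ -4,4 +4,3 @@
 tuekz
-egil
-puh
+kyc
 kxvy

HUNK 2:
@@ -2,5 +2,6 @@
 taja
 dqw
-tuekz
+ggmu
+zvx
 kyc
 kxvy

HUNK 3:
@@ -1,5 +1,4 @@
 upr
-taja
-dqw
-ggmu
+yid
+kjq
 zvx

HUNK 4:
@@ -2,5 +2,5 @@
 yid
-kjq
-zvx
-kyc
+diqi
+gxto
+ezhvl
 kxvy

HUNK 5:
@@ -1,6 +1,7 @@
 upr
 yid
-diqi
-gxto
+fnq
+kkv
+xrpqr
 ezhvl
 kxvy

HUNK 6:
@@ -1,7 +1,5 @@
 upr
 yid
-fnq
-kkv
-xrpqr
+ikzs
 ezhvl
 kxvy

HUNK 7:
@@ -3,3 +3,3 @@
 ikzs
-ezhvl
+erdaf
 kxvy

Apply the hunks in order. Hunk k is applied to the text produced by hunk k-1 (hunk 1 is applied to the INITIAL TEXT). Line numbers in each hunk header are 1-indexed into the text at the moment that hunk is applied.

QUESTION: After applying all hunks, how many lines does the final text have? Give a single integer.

Answer: 5

Derivation:
Hunk 1: at line 4 remove [egil,puh] add [kyc] -> 6 lines: upr taja dqw tuekz kyc kxvy
Hunk 2: at line 2 remove [tuekz] add [ggmu,zvx] -> 7 lines: upr taja dqw ggmu zvx kyc kxvy
Hunk 3: at line 1 remove [taja,dqw,ggmu] add [yid,kjq] -> 6 lines: upr yid kjq zvx kyc kxvy
Hunk 4: at line 2 remove [kjq,zvx,kyc] add [diqi,gxto,ezhvl] -> 6 lines: upr yid diqi gxto ezhvl kxvy
Hunk 5: at line 1 remove [diqi,gxto] add [fnq,kkv,xrpqr] -> 7 lines: upr yid fnq kkv xrpqr ezhvl kxvy
Hunk 6: at line 1 remove [fnq,kkv,xrpqr] add [ikzs] -> 5 lines: upr yid ikzs ezhvl kxvy
Hunk 7: at line 3 remove [ezhvl] add [erdaf] -> 5 lines: upr yid ikzs erdaf kxvy
Final line count: 5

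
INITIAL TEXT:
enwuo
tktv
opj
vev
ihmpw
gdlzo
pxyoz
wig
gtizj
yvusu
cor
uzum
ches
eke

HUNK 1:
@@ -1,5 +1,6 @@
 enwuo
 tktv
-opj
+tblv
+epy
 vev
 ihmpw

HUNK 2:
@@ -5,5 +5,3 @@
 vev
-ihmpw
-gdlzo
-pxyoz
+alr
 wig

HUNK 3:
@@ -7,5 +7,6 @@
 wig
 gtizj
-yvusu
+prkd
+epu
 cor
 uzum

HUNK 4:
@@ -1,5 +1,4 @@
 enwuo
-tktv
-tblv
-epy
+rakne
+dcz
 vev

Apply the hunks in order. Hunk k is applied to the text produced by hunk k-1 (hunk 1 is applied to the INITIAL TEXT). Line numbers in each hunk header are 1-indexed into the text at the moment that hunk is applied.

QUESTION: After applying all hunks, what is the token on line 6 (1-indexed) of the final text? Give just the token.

Answer: wig

Derivation:
Hunk 1: at line 1 remove [opj] add [tblv,epy] -> 15 lines: enwuo tktv tblv epy vev ihmpw gdlzo pxyoz wig gtizj yvusu cor uzum ches eke
Hunk 2: at line 5 remove [ihmpw,gdlzo,pxyoz] add [alr] -> 13 lines: enwuo tktv tblv epy vev alr wig gtizj yvusu cor uzum ches eke
Hunk 3: at line 7 remove [yvusu] add [prkd,epu] -> 14 lines: enwuo tktv tblv epy vev alr wig gtizj prkd epu cor uzum ches eke
Hunk 4: at line 1 remove [tktv,tblv,epy] add [rakne,dcz] -> 13 lines: enwuo rakne dcz vev alr wig gtizj prkd epu cor uzum ches eke
Final line 6: wig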